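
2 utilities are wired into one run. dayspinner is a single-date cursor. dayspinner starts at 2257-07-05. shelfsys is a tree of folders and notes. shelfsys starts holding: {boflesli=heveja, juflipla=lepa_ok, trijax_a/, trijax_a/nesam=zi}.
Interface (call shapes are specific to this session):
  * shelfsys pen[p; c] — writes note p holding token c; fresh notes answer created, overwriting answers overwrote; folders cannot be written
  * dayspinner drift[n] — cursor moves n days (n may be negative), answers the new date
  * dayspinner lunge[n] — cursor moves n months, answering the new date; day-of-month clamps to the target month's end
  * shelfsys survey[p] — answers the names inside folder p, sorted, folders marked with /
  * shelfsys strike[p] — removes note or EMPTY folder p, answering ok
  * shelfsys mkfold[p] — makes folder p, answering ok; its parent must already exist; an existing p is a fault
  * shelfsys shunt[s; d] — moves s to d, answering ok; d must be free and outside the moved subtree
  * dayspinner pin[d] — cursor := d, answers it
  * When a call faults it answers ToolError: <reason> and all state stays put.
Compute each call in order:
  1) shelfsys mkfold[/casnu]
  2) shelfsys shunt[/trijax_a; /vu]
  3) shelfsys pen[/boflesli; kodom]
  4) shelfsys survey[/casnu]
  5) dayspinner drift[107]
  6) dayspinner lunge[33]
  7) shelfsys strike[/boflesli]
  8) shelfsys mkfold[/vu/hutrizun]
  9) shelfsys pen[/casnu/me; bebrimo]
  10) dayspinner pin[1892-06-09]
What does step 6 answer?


Answer: 2260-07-20

Derivation:
I call shelfsys mkfold passing p: /casnu, giving ok.
Then shelfsys shunt passing s: /trijax_a, d: /vu, giving ok.
I run shelfsys pen passing p: /boflesli, c: kodom, which returns overwrote.
I use shelfsys survey passing p: /casnu, and see [].
I try dayspinner drift passing n: 107, — result: 2257-10-20.
Next I call dayspinner lunge passing n: 33, → 2260-07-20.
Now I run shelfsys strike passing p: /boflesli, which returns ok.
Invoking shelfsys mkfold passing p: /vu/hutrizun, → ok.
Invoking shelfsys pen passing p: /casnu/me, c: bebrimo, and get created.
I call dayspinner pin passing d: 1892-06-09, and see 1892-06-09.


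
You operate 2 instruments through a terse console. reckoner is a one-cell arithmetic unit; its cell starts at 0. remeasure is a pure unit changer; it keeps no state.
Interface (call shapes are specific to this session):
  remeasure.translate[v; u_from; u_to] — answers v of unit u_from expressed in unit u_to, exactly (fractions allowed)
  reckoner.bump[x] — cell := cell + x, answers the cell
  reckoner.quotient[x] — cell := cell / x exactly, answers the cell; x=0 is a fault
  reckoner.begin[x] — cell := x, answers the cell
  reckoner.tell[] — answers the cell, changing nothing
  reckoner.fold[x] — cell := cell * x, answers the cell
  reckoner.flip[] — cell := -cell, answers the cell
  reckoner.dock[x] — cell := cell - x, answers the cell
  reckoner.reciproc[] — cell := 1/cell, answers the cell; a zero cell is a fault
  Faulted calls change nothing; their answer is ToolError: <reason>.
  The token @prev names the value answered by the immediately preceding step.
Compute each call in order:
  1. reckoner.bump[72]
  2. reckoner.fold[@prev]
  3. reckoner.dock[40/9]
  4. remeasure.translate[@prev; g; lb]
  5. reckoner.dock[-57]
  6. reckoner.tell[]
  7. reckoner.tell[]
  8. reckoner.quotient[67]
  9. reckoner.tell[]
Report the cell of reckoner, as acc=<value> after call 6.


Answer: acc=47129/9

Derivation:
Invoking reckoner.bump with x='72', — result: 72.
Then reckoner.fold with x='@prev', — result: 5184.
Invoking reckoner.dock with x='40/9', which returns 46616/9.
Next I call remeasure.translate with v='@prev', u_from='g', u_to='lb', — result: 4661600000/408233133.
I use reckoner.dock with x='-57', and observe 47129/9.
I call reckoner.tell: 47129/9.
Invoking reckoner.tell(): 47129/9.
I call reckoner.quotient with x='67', yielding 47129/603.
I use reckoner.tell, which returns 47129/603.


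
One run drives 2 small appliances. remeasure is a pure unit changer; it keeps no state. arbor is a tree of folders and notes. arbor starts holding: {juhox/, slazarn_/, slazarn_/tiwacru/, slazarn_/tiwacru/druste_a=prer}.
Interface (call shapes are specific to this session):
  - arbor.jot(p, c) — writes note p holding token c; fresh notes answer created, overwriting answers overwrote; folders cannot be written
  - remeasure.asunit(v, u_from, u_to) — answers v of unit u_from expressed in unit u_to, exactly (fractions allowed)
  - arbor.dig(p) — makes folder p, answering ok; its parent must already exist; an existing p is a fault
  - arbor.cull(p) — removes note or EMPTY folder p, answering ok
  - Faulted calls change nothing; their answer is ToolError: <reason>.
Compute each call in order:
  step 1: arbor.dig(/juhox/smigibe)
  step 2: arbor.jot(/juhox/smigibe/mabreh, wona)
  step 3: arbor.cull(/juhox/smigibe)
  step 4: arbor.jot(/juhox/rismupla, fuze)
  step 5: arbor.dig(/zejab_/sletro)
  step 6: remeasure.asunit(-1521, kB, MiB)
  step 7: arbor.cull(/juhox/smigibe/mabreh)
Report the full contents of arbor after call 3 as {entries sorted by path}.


# arbor.dig(p→/juhox/smigibe) == ok
# arbor.jot(p→/juhox/smigibe/mabreh, c→wona) == created
# arbor.cull(p→/juhox/smigibe) == ToolError: not empty
# arbor.jot(p→/juhox/rismupla, c→fuze) == created
# arbor.dig(p→/zejab_/sletro) == ToolError: no parent
# remeasure.asunit(v→-1521, u_from→kB, u_to→MiB) == -190125/131072
# arbor.cull(p→/juhox/smigibe/mabreh) == ok

Answer: {juhox/, juhox/smigibe/, juhox/smigibe/mabreh=wona, slazarn_/, slazarn_/tiwacru/, slazarn_/tiwacru/druste_a=prer}


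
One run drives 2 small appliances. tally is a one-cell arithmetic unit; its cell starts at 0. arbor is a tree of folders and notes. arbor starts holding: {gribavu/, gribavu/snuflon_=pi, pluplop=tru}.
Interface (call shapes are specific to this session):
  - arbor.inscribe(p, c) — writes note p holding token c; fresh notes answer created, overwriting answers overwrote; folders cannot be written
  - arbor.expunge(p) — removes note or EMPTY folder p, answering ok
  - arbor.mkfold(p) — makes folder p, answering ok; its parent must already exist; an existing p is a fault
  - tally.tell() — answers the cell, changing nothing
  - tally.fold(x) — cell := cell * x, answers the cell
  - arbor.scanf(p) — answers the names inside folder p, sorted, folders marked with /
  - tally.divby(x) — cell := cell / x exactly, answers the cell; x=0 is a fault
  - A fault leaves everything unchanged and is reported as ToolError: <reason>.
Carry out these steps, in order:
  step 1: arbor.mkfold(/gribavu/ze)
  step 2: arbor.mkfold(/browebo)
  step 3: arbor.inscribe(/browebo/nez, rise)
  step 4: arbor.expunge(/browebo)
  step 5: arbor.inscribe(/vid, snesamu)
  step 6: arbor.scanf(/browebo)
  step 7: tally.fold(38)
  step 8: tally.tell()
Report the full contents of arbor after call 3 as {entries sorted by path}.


Answer: {browebo/, browebo/nez=rise, gribavu/, gribavu/snuflon_=pi, gribavu/ze/, pluplop=tru}

Derivation:
-> arbor.mkfold(p: /gribavu/ze)
<- ok
-> arbor.mkfold(p: /browebo)
<- ok
-> arbor.inscribe(p: /browebo/nez, c: rise)
<- created
-> arbor.expunge(p: /browebo)
<- ToolError: not empty
-> arbor.inscribe(p: /vid, c: snesamu)
<- created
-> arbor.scanf(p: /browebo)
<- [nez]
-> tally.fold(x: 38)
<- 0
-> tally.tell()
<- 0


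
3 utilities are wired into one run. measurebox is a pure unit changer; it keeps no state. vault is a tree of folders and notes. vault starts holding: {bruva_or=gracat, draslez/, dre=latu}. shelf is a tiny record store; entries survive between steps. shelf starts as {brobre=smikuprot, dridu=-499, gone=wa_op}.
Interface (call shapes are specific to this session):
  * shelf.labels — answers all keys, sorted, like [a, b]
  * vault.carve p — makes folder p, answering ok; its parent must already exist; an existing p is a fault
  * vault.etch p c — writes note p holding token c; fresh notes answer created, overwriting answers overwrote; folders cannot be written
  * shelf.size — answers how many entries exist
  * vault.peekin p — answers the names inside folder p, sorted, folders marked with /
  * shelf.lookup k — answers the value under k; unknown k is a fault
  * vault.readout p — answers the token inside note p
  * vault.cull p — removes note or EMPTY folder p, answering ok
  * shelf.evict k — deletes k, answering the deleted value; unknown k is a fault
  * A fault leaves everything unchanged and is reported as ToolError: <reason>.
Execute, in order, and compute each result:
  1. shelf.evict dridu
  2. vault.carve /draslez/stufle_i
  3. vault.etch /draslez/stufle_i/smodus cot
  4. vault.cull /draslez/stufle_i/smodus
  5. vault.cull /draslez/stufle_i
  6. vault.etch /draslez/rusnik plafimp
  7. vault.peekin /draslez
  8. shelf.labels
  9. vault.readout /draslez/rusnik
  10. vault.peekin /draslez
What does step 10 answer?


I call shelf.evict on k→dridu, which returns -499.
Next I call vault.carve on p→/draslez/stufle_i, → ok.
I run vault.etch on p→/draslez/stufle_i/smodus, c→cot, and observe created.
I use vault.cull on p→/draslez/stufle_i/smodus, and get ok.
I invoke vault.cull on p→/draslez/stufle_i, which returns ok.
Then vault.etch on p→/draslez/rusnik, c→plafimp, which returns created.
I call vault.peekin on p→/draslez, yielding [rusnik].
I try shelf.labels, → [brobre, gone].
I invoke vault.readout on p→/draslez/rusnik, yielding plafimp.
I try vault.peekin on p→/draslez, and see [rusnik].

Answer: [rusnik]


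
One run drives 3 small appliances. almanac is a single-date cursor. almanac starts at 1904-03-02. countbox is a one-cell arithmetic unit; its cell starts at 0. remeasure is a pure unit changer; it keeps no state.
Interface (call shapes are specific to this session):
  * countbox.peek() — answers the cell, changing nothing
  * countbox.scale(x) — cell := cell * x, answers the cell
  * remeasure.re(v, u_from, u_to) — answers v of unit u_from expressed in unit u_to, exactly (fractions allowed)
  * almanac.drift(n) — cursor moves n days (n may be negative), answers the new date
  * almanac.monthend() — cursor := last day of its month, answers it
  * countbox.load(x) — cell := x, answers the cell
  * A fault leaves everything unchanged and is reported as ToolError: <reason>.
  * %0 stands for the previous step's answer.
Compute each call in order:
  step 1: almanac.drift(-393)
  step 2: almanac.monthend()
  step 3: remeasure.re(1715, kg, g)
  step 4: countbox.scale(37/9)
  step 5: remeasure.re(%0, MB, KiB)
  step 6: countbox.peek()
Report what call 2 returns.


Answer: 1903-02-28

Derivation:
Step: almanac.drift[n: -393]
Result: 1903-02-03
Step: almanac.monthend[]
Result: 1903-02-28
Step: remeasure.re[v: 1715; u_from: kg; u_to: g]
Result: 1715000
Step: countbox.scale[x: 37/9]
Result: 0
Step: remeasure.re[v: %0; u_from: MB; u_to: KiB]
Result: 0
Step: countbox.peek[]
Result: 0


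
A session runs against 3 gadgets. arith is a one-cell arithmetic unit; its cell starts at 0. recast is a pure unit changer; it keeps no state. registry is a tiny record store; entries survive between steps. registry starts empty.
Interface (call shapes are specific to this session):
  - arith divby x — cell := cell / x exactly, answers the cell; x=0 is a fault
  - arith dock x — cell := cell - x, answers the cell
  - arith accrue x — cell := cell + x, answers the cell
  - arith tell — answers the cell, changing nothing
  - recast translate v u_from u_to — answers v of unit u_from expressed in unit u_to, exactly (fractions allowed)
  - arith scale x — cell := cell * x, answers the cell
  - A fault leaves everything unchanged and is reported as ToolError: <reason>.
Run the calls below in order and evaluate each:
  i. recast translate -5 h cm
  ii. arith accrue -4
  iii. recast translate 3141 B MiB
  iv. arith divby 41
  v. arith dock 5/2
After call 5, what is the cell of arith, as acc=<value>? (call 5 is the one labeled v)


Answer: acc=-213/82

Derivation:
Do: recast translate[v: -5; u_from: h; u_to: cm]
See: ToolError: incompatible units
Do: arith accrue[x: -4]
See: -4
Do: recast translate[v: 3141; u_from: B; u_to: MiB]
See: 3141/1048576
Do: arith divby[x: 41]
See: -4/41
Do: arith dock[x: 5/2]
See: -213/82


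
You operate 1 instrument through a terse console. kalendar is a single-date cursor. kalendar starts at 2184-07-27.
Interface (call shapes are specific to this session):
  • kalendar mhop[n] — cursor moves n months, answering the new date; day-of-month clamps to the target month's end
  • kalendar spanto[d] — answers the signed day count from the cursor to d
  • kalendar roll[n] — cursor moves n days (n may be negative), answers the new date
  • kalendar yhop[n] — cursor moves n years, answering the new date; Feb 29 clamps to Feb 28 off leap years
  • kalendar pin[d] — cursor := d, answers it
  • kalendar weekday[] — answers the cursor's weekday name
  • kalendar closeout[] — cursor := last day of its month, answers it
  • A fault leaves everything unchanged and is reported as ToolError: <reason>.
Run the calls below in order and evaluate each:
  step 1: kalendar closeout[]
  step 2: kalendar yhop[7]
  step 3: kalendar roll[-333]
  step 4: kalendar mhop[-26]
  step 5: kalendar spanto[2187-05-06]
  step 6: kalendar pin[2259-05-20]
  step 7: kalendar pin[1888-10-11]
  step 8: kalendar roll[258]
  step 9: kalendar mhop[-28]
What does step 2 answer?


Answer: 2191-07-31

Derivation:
→ kalendar closeout()
← 2184-07-31
→ kalendar yhop(7)
← 2191-07-31
→ kalendar roll(-333)
← 2190-09-01
→ kalendar mhop(-26)
← 2188-07-01
→ kalendar spanto(2187-05-06)
← -422
→ kalendar pin(2259-05-20)
← 2259-05-20
→ kalendar pin(1888-10-11)
← 1888-10-11
→ kalendar roll(258)
← 1889-06-26
→ kalendar mhop(-28)
← 1887-02-26


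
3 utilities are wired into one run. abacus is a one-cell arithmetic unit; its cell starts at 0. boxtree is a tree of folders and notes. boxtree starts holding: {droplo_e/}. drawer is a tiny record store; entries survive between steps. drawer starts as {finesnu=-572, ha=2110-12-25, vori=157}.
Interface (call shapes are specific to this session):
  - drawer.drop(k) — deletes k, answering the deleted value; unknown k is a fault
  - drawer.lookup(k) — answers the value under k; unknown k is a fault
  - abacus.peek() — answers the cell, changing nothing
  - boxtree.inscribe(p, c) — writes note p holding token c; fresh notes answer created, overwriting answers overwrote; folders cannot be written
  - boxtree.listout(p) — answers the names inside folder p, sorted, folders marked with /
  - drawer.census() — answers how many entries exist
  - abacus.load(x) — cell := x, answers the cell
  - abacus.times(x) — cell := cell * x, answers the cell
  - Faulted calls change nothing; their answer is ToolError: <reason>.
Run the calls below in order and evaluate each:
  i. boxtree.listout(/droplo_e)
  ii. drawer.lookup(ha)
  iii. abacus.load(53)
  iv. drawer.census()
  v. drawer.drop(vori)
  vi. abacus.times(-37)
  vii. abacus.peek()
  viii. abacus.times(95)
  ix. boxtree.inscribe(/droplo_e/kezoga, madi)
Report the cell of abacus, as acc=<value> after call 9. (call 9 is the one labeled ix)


Answer: acc=-186295

Derivation:
Step: boxtree.listout[p: /droplo_e]
Result: []
Step: drawer.lookup[k: ha]
Result: 2110-12-25
Step: abacus.load[x: 53]
Result: 53
Step: drawer.census[]
Result: 3
Step: drawer.drop[k: vori]
Result: 157
Step: abacus.times[x: -37]
Result: -1961
Step: abacus.peek[]
Result: -1961
Step: abacus.times[x: 95]
Result: -186295
Step: boxtree.inscribe[p: /droplo_e/kezoga; c: madi]
Result: created


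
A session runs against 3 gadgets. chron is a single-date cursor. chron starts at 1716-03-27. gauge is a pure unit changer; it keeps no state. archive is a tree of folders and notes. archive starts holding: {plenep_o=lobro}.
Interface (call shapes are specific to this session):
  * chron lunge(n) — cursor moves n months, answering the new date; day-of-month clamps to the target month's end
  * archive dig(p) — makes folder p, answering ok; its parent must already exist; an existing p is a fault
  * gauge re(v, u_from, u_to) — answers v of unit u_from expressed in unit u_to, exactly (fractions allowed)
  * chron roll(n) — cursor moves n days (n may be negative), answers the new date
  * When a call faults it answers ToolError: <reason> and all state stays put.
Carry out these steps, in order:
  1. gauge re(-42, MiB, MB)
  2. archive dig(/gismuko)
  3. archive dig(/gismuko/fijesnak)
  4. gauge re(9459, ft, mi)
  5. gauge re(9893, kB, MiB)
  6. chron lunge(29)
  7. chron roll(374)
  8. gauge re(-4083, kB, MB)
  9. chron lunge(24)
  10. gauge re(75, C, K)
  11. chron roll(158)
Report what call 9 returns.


// 1. gauge re(v=-42, u_from=MiB, u_to=MB) -> -688128/15625
// 2. archive dig(p=/gismuko) -> ok
// 3. archive dig(p=/gismuko/fijesnak) -> ok
// 4. gauge re(v=9459, u_from=ft, u_to=mi) -> 3153/1760
// 5. gauge re(v=9893, u_from=kB, u_to=MiB) -> 1236625/131072
// 6. chron lunge(n=29) -> 1718-08-27
// 7. chron roll(n=374) -> 1719-09-05
// 8. gauge re(v=-4083, u_from=kB, u_to=MB) -> -4083/1000
// 9. chron lunge(n=24) -> 1721-09-05
// 10. gauge re(v=75, u_from=C, u_to=K) -> 6963/20
// 11. chron roll(n=158) -> 1722-02-10

Answer: 1721-09-05


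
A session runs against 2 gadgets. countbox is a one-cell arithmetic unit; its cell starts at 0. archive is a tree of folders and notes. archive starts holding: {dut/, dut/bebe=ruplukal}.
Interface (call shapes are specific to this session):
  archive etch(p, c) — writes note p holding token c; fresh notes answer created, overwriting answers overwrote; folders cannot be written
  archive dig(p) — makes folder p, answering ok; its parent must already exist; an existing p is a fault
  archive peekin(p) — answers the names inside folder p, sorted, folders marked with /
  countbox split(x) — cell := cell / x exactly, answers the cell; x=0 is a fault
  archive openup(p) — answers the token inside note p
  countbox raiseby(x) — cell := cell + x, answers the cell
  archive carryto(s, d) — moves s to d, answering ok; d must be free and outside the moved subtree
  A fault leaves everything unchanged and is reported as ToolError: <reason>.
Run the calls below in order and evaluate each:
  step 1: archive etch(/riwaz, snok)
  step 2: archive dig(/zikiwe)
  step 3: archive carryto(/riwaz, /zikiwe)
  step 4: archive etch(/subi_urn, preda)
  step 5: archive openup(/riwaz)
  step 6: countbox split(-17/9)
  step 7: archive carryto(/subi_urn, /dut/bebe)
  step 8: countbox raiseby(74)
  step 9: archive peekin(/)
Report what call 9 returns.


;; archive etch(p: /riwaz, c: snok) -> created
;; archive dig(p: /zikiwe) -> ok
;; archive carryto(s: /riwaz, d: /zikiwe) -> ToolError: exists
;; archive etch(p: /subi_urn, c: preda) -> created
;; archive openup(p: /riwaz) -> snok
;; countbox split(x: -17/9) -> 0
;; archive carryto(s: /subi_urn, d: /dut/bebe) -> ToolError: exists
;; countbox raiseby(x: 74) -> 74
;; archive peekin(p: /) -> [dut/, riwaz, subi_urn, zikiwe/]

Answer: [dut/, riwaz, subi_urn, zikiwe/]


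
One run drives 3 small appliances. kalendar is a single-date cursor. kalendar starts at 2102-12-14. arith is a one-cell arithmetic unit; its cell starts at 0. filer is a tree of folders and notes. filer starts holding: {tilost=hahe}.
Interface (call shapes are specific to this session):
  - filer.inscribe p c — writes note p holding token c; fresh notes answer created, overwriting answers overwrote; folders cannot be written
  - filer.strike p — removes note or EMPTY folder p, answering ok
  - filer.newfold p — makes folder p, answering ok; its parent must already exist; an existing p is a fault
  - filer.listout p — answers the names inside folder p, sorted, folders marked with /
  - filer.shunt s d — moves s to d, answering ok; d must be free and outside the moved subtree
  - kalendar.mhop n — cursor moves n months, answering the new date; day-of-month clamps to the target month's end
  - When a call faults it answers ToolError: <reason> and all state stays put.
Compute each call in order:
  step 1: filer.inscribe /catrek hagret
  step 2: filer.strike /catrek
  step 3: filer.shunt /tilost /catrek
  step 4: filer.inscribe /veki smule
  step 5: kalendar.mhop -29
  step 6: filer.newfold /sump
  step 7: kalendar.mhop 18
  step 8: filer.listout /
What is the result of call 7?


Answer: 2102-01-14

Derivation:
==> filer.inscribe(p=/catrek, c=hagret)
<== created
==> filer.strike(p=/catrek)
<== ok
==> filer.shunt(s=/tilost, d=/catrek)
<== ok
==> filer.inscribe(p=/veki, c=smule)
<== created
==> kalendar.mhop(n=-29)
<== 2100-07-14
==> filer.newfold(p=/sump)
<== ok
==> kalendar.mhop(n=18)
<== 2102-01-14
==> filer.listout(p=/)
<== [catrek, sump/, veki]


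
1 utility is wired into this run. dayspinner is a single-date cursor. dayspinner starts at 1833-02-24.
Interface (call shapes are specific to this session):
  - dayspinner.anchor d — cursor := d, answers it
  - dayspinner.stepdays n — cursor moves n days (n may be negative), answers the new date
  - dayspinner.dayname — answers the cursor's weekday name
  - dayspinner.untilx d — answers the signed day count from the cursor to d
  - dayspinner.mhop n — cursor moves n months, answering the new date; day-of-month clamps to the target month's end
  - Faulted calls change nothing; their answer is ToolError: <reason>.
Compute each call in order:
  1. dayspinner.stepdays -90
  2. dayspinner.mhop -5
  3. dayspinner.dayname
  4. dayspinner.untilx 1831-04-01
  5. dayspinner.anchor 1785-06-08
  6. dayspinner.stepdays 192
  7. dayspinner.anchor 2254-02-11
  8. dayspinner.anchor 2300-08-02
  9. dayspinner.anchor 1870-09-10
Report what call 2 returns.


Answer: 1832-06-26

Derivation:
;; 1. dayspinner.stepdays(n: -90) == 1832-11-26
;; 2. dayspinner.mhop(n: -5) == 1832-06-26
;; 3. dayspinner.dayname() == Tuesday
;; 4. dayspinner.untilx(d: 1831-04-01) == -452
;; 5. dayspinner.anchor(d: 1785-06-08) == 1785-06-08
;; 6. dayspinner.stepdays(n: 192) == 1785-12-17
;; 7. dayspinner.anchor(d: 2254-02-11) == 2254-02-11
;; 8. dayspinner.anchor(d: 2300-08-02) == 2300-08-02
;; 9. dayspinner.anchor(d: 1870-09-10) == 1870-09-10


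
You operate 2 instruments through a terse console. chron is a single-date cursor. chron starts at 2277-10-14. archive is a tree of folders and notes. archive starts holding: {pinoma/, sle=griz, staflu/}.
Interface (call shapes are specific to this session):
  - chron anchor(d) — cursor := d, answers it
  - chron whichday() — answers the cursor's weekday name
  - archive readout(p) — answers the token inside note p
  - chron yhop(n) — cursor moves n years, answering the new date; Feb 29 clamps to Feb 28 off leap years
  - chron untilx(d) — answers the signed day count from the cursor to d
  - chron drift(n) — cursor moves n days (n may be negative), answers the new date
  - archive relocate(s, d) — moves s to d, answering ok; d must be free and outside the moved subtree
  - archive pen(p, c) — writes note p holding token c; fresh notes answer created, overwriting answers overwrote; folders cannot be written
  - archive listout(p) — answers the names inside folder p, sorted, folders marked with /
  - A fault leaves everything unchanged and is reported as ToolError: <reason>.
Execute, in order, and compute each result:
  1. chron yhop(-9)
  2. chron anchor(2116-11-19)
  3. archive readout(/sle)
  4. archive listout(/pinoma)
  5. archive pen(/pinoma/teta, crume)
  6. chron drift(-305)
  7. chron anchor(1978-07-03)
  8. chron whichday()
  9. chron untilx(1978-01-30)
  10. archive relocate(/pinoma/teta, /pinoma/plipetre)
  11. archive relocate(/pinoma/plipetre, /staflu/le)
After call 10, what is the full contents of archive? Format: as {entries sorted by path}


Answer: {pinoma/, pinoma/plipetre=crume, sle=griz, staflu/}

Derivation:
→ chron yhop(n=-9)
← 2268-10-14
→ chron anchor(d=2116-11-19)
← 2116-11-19
→ archive readout(p=/sle)
← griz
→ archive listout(p=/pinoma)
← []
→ archive pen(p=/pinoma/teta, c=crume)
← created
→ chron drift(n=-305)
← 2116-01-19
→ chron anchor(d=1978-07-03)
← 1978-07-03
→ chron whichday()
← Monday
→ chron untilx(d=1978-01-30)
← -154
→ archive relocate(s=/pinoma/teta, d=/pinoma/plipetre)
← ok
→ archive relocate(s=/pinoma/plipetre, d=/staflu/le)
← ok


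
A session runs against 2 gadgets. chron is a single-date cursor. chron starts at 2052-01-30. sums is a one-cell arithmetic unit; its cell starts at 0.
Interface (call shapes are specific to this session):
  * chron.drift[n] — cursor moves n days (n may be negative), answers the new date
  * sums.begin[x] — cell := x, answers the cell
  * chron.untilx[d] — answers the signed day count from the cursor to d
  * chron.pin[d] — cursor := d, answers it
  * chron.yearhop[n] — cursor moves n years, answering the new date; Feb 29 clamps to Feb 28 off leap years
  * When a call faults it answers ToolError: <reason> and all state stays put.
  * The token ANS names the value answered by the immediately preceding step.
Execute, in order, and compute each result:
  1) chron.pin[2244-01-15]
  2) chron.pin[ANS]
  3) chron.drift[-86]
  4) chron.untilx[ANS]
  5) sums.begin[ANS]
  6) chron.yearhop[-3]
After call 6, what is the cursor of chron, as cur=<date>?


Answer: cur=2240-10-21

Derivation:
==> chron.pin(d='2244-01-15')
<== 2244-01-15
==> chron.pin(d='ANS')
<== 2244-01-15
==> chron.drift(n='-86')
<== 2243-10-21
==> chron.untilx(d='ANS')
<== 0
==> sums.begin(x='ANS')
<== 0
==> chron.yearhop(n='-3')
<== 2240-10-21


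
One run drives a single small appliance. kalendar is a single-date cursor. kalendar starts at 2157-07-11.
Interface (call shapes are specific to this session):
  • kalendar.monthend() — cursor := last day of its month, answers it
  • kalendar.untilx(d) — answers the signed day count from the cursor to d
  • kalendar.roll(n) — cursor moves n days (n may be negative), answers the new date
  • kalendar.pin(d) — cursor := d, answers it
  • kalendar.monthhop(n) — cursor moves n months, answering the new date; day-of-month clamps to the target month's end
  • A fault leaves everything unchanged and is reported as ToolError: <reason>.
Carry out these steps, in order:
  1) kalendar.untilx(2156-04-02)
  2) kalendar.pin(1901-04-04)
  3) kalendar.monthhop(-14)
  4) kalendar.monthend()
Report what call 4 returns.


>>> kalendar.untilx d=2156-04-02
:: -465
>>> kalendar.pin d=1901-04-04
:: 1901-04-04
>>> kalendar.monthhop n=-14
:: 1900-02-04
>>> kalendar.monthend
:: 1900-02-28

Answer: 1900-02-28


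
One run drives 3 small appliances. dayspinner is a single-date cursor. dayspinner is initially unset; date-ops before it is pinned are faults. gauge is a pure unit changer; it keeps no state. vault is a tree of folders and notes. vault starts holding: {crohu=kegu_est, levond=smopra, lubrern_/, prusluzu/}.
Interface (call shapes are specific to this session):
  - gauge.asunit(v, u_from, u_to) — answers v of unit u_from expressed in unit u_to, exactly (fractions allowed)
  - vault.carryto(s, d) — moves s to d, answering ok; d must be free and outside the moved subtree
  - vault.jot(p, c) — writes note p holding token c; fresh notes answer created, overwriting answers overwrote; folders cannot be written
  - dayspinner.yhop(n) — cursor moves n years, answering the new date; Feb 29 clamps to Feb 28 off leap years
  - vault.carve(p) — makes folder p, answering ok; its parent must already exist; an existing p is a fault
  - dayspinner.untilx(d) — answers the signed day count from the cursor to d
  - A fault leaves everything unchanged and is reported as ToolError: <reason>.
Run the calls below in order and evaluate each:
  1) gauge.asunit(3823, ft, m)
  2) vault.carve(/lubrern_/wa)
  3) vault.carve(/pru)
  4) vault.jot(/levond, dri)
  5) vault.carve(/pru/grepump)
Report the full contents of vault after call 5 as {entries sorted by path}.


==> asunit(v='3823', u_from='ft', u_to='m')
<== 1456563/1250
==> carve(p='/lubrern_/wa')
<== ok
==> carve(p='/pru')
<== ok
==> jot(p='/levond', c='dri')
<== overwrote
==> carve(p='/pru/grepump')
<== ok

Answer: {crohu=kegu_est, levond=dri, lubrern_/, lubrern_/wa/, pru/, pru/grepump/, prusluzu/}


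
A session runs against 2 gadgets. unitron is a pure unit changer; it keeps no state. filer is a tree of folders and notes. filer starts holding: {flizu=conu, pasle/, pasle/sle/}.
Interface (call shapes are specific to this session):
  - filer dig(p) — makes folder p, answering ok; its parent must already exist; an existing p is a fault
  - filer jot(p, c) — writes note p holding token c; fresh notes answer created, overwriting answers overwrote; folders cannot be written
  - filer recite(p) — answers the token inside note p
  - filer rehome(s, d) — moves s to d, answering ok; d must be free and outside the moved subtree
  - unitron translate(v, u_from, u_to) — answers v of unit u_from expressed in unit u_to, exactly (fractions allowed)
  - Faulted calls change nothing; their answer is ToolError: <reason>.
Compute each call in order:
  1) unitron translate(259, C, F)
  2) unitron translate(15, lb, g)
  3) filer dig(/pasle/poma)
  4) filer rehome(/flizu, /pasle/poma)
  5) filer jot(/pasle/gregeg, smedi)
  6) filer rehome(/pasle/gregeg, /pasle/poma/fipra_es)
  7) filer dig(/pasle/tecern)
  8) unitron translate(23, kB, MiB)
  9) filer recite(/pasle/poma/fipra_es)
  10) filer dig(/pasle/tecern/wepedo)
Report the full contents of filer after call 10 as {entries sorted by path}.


→ unitron translate(v: 259, u_from: C, u_to: F)
← 2491/5
→ unitron translate(v: 15, u_from: lb, u_to: g)
← 136077711/20000
→ filer dig(p: /pasle/poma)
← ok
→ filer rehome(s: /flizu, d: /pasle/poma)
← ToolError: exists
→ filer jot(p: /pasle/gregeg, c: smedi)
← created
→ filer rehome(s: /pasle/gregeg, d: /pasle/poma/fipra_es)
← ok
→ filer dig(p: /pasle/tecern)
← ok
→ unitron translate(v: 23, u_from: kB, u_to: MiB)
← 2875/131072
→ filer recite(p: /pasle/poma/fipra_es)
← smedi
→ filer dig(p: /pasle/tecern/wepedo)
← ok

Answer: {flizu=conu, pasle/, pasle/poma/, pasle/poma/fipra_es=smedi, pasle/sle/, pasle/tecern/, pasle/tecern/wepedo/}


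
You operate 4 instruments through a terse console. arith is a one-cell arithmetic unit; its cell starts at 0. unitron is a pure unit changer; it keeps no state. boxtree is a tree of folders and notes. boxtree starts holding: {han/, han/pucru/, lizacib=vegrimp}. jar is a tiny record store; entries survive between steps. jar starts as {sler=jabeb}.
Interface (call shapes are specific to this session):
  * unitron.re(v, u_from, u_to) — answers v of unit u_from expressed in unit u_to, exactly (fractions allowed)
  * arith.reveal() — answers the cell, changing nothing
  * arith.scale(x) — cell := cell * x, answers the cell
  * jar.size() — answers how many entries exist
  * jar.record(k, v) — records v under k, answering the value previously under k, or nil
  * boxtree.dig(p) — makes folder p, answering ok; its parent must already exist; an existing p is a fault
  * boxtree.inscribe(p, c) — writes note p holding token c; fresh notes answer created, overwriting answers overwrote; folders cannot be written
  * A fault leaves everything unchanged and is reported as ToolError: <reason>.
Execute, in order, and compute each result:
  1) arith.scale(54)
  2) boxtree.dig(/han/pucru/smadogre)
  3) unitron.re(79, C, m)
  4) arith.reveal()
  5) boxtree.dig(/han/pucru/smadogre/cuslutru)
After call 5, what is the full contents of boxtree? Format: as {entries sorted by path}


Now I run arith.scale using 54: 0.
I try boxtree.dig using /han/pucru/smadogre, and get ok.
Then unitron.re using 79, C, m, yielding ToolError: incompatible units.
Invoking arith.reveal(), and observe 0.
Calling boxtree.dig using /han/pucru/smadogre/cuslutru, and see ok.

Answer: {han/, han/pucru/, han/pucru/smadogre/, han/pucru/smadogre/cuslutru/, lizacib=vegrimp}


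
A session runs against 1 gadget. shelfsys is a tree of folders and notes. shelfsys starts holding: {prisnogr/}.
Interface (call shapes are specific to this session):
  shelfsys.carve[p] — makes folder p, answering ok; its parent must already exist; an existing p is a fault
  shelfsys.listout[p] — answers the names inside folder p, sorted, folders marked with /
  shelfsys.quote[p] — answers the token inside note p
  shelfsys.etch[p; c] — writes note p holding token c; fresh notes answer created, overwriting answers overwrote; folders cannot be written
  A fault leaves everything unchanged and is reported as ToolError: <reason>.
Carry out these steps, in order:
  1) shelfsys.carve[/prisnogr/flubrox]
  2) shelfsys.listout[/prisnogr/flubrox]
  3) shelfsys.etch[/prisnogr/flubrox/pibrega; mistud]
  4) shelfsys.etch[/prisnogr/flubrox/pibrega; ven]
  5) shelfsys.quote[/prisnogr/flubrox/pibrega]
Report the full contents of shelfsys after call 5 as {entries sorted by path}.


Answer: {prisnogr/, prisnogr/flubrox/, prisnogr/flubrox/pibrega=ven}

Derivation:
·→ shelfsys.carve(p='/prisnogr/flubrox')
·← ok
·→ shelfsys.listout(p='/prisnogr/flubrox')
·← []
·→ shelfsys.etch(p='/prisnogr/flubrox/pibrega', c='mistud')
·← created
·→ shelfsys.etch(p='/prisnogr/flubrox/pibrega', c='ven')
·← overwrote
·→ shelfsys.quote(p='/prisnogr/flubrox/pibrega')
·← ven


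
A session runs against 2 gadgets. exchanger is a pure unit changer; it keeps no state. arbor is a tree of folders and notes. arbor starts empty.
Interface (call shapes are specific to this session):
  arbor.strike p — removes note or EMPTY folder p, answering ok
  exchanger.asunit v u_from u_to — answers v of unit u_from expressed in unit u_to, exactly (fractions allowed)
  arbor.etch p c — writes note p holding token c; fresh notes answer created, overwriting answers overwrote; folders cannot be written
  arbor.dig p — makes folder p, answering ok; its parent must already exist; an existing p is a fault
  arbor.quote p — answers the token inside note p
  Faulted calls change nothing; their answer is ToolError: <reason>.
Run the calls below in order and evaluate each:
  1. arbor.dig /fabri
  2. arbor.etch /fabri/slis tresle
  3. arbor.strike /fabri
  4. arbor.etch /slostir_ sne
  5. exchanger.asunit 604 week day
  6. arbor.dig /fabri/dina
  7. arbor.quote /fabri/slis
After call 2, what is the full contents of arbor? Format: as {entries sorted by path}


Now I run arbor.dig with p: /fabri, and see ok.
Now I run arbor.etch with p: /fabri/slis, c: tresle, yielding created.
Invoking arbor.strike with p: /fabri: ToolError: not empty.
Invoking arbor.etch with p: /slostir_, c: sne: created.
Calling exchanger.asunit with v: 604, u_from: week, u_to: day, yielding 4228.
Calling arbor.dig with p: /fabri/dina, and see ok.
I try arbor.quote with p: /fabri/slis, giving tresle.

Answer: {fabri/, fabri/slis=tresle}


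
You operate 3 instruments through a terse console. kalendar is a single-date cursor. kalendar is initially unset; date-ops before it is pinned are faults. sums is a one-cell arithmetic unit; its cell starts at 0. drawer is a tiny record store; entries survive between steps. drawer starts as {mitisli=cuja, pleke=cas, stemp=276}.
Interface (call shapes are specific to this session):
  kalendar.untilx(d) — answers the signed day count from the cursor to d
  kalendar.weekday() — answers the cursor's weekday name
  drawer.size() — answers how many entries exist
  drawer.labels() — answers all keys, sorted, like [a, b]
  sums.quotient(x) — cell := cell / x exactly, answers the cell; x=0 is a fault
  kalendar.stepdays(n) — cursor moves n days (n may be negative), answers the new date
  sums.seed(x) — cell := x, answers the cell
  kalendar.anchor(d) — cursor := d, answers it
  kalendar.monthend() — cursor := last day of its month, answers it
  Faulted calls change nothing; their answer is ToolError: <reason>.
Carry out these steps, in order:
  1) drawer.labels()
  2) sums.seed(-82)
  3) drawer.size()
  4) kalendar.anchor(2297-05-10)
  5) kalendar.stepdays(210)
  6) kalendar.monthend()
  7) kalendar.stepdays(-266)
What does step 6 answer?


Answer: 2297-12-31

Derivation:
~$ drawer.labels
  [mitisli, pleke, stemp]
~$ sums.seed x: -82
  -82
~$ drawer.size
  3
~$ kalendar.anchor d: 2297-05-10
  2297-05-10
~$ kalendar.stepdays n: 210
  2297-12-06
~$ kalendar.monthend
  2297-12-31
~$ kalendar.stepdays n: -266
  2297-04-09


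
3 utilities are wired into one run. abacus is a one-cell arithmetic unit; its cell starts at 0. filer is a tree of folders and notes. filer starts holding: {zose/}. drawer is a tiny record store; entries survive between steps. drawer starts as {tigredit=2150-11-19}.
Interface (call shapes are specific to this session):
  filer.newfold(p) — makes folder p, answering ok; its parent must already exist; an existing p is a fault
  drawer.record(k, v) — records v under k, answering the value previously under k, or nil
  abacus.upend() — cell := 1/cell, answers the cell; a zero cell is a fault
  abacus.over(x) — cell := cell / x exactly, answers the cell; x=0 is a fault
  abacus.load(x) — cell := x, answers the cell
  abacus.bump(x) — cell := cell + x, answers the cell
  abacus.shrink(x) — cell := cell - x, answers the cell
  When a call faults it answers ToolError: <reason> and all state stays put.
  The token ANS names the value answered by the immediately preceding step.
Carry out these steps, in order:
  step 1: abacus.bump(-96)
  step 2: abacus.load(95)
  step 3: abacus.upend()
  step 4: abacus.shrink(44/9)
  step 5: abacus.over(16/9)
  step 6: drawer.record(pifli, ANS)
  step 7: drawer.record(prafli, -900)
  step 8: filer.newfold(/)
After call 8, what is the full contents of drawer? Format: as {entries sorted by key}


Answer: {pifli=-4171/1520, prafli=-900, tigredit=2150-11-19}

Derivation:
-- bump(x: -96) == -96
-- load(x: 95) == 95
-- upend() == 1/95
-- shrink(x: 44/9) == -4171/855
-- over(x: 16/9) == -4171/1520
-- record(k: pifli, v: ANS) == nil
-- record(k: prafli, v: -900) == nil
-- newfold(p: /) == ToolError: exists


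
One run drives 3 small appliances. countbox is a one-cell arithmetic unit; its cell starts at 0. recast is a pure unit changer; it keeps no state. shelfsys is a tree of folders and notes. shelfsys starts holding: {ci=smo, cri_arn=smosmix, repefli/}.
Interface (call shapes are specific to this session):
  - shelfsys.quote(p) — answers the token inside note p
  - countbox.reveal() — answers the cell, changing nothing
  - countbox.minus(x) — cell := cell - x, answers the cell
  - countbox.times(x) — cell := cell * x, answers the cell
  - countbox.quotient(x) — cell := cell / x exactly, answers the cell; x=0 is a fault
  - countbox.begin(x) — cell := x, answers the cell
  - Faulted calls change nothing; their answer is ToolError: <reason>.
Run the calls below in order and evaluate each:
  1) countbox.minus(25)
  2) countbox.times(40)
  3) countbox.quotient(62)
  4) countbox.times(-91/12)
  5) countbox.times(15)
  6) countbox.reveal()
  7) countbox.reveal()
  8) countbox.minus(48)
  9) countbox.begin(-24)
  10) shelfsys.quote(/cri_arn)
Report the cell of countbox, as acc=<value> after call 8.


Using countbox.minus passing x='25', — result: -25.
Calling countbox.times passing x='40', and observe -1000.
Next I call countbox.quotient passing x='62', — result: -500/31.
I call countbox.times passing x='-91/12', which returns 11375/93.
I use countbox.times passing x='15': 56875/31.
Using countbox.reveal(), which returns 56875/31.
I use countbox.reveal: 56875/31.
Calling countbox.minus passing x='48', and get 55387/31.
Then countbox.begin passing x='-24', and see -24.
I call shelfsys.quote passing p='/cri_arn', → smosmix.

Answer: acc=55387/31


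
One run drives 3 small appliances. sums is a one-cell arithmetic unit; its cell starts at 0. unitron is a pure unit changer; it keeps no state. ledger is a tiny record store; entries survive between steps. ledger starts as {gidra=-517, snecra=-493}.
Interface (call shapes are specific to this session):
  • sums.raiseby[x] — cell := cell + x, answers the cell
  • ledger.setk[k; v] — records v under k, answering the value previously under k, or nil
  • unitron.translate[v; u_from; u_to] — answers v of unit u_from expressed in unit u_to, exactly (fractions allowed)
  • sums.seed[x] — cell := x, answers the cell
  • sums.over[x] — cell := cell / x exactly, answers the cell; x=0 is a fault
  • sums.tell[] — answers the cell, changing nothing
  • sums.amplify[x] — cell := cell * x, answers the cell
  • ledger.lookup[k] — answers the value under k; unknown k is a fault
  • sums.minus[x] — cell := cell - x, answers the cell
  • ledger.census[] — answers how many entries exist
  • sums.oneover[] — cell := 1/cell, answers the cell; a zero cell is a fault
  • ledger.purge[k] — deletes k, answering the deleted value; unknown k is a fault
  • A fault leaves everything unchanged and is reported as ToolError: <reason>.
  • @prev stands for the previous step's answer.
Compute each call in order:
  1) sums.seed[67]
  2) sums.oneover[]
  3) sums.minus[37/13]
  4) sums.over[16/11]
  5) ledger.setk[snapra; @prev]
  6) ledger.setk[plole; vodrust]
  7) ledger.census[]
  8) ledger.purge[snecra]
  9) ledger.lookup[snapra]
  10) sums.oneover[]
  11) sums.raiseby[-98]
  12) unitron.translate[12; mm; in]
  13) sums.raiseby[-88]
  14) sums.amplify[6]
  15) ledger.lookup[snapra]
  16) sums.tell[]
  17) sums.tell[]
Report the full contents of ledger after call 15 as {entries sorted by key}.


Next I call sums.seed passing x=67, → 67.
Now I run sums.oneover, — result: 1/67.
I try sums.minus passing x=37/13, and see -2466/871.
Using sums.over passing x=16/11, → -13563/6968.
I call ledger.setk passing k=snapra, v=@prev: nil.
Now I run ledger.setk passing k=plole, v=vodrust, and observe nil.
I try ledger.census: 4.
I use ledger.purge passing k=snecra, and get -493.
Then ledger.lookup passing k=snapra, and observe -13563/6968.
Invoking sums.oneover(), and get -6968/13563.
I call sums.raiseby passing x=-98, and observe -1336142/13563.
I run unitron.translate passing v=12, u_from=mm, u_to=in, and see 60/127.
I use sums.raiseby passing x=-88, and observe -2529686/13563.
I use sums.amplify passing x=6, and observe -5059372/4521.
I use ledger.lookup passing k=snapra, which returns -13563/6968.
I run sums.tell, and observe -5059372/4521.
Invoking sums.tell, yielding -5059372/4521.

Answer: {gidra=-517, plole=vodrust, snapra=-13563/6968}
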